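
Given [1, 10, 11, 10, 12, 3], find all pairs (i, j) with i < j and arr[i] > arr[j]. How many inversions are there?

Finding inversions in [1, 10, 11, 10, 12, 3]:

(1, 5): arr[1]=10 > arr[5]=3
(2, 3): arr[2]=11 > arr[3]=10
(2, 5): arr[2]=11 > arr[5]=3
(3, 5): arr[3]=10 > arr[5]=3
(4, 5): arr[4]=12 > arr[5]=3

Total inversions: 5

The array has 5 inversion(s): (1,5), (2,3), (2,5), (3,5), (4,5). Each pair (i,j) satisfies i < j and arr[i] > arr[j].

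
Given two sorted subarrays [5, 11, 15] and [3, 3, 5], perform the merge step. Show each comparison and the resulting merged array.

Merging process:

Compare 5 vs 3: take 3 from right. Merged: [3]
Compare 5 vs 3: take 3 from right. Merged: [3, 3]
Compare 5 vs 5: take 5 from left. Merged: [3, 3, 5]
Compare 11 vs 5: take 5 from right. Merged: [3, 3, 5, 5]
Append remaining from left: [11, 15]. Merged: [3, 3, 5, 5, 11, 15]

Final merged array: [3, 3, 5, 5, 11, 15]
Total comparisons: 4

The merged array is [3, 3, 5, 5, 11, 15], requiring 4 comparisons. The merge step runs in O(n) time where n is the total number of elements.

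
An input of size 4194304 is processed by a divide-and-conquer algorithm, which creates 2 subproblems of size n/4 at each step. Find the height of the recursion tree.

For divide and conquer with division factor 4:

Problem sizes at each level:
Level 0: 4194304
Level 1: 1048576
Level 2: 262144
Level 3: 65536
Level 4: 16384
Level 5: 4096
Level 6: 1024
Level 7: 256
Level 8: 64
Level 9: 16
Level 10: 4
Level 11: 1

The root is level 0 and the size-1 base case is level 11 (the tree spans levels 0 through 11, i.e. 12 levels counting the root), so the depth is the number of divisions: log_4(4194304) = 11

The recursion tree depth is log_4(4194304) = 11. At each level, the problem size is divided by 4, so it takes 11 divisions to reduce to a base case of size 1. The algorithm makes 2 recursive calls at each level.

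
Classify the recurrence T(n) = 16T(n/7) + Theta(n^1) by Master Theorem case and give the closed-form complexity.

Master Theorem for T(n) = 16T(n/7) + O(n^1):

a = 16, b = 7, c = 1
log_b(a) = log_7(16) = 1.4248

Case 1: c = 1 < log_7(16) = 1.4248
T(n) = O(n^(log_7 16))

For T(n) = 16T(n/7) + O(n^1): log_7(16) = 1.4248. This is Case 1 of the Master Theorem (c < log_b(a), work dominated by leaves), giving O(n^(log_7 16)).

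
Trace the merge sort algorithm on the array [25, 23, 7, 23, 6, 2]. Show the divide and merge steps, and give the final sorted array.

Merge sort trace:

Split: [25, 23, 7, 23, 6, 2] -> [25, 23, 7] and [23, 6, 2]
  Split: [25, 23, 7] -> [25] and [23, 7]
    Split: [23, 7] -> [23] and [7]
    Merge: [23] + [7] -> [7, 23]
  Merge: [25] + [7, 23] -> [7, 23, 25]
  Split: [23, 6, 2] -> [23] and [6, 2]
    Split: [6, 2] -> [6] and [2]
    Merge: [6] + [2] -> [2, 6]
  Merge: [23] + [2, 6] -> [2, 6, 23]
Merge: [7, 23, 25] + [2, 6, 23] -> [2, 6, 7, 23, 23, 25]

Final sorted array: [2, 6, 7, 23, 23, 25]

The merge sort proceeds by recursively splitting the array and merging sorted halves.
After all merges, the sorted array is [2, 6, 7, 23, 23, 25].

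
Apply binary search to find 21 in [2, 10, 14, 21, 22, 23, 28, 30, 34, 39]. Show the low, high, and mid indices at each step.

Binary search for 21 in [2, 10, 14, 21, 22, 23, 28, 30, 34, 39]:

lo=0, hi=9, mid=4, arr[mid]=22 -> 22 > 21, search left half
lo=0, hi=3, mid=1, arr[mid]=10 -> 10 < 21, search right half
lo=2, hi=3, mid=2, arr[mid]=14 -> 14 < 21, search right half
lo=3, hi=3, mid=3, arr[mid]=21 -> Found target at index 3!

Binary search finds 21 at index 3 after 4 comparisons. The search repeatedly halves the search space by comparing with the middle element.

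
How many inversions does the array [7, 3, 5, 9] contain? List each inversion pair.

Finding inversions in [7, 3, 5, 9]:

(0, 1): arr[0]=7 > arr[1]=3
(0, 2): arr[0]=7 > arr[2]=5

Total inversions: 2

The array has 2 inversion(s): (0,1), (0,2). Each pair (i,j) satisfies i < j and arr[i] > arr[j].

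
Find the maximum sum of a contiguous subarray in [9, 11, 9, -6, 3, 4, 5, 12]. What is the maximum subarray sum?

Using Kadane's algorithm on [9, 11, 9, -6, 3, 4, 5, 12]:

Scanning through the array:
Position 1 (value 11): max_ending_here = 20, max_so_far = 20
Position 2 (value 9): max_ending_here = 29, max_so_far = 29
Position 3 (value -6): max_ending_here = 23, max_so_far = 29
Position 4 (value 3): max_ending_here = 26, max_so_far = 29
Position 5 (value 4): max_ending_here = 30, max_so_far = 30
Position 6 (value 5): max_ending_here = 35, max_so_far = 35
Position 7 (value 12): max_ending_here = 47, max_so_far = 47

Maximum subarray: [9, 11, 9, -6, 3, 4, 5, 12]
Maximum sum: 47

The maximum subarray is [9, 11, 9, -6, 3, 4, 5, 12] with sum 47. This subarray runs from index 0 to index 7.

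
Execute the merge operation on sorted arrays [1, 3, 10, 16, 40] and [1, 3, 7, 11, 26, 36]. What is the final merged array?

Merging process:

Compare 1 vs 1: take 1 from left. Merged: [1]
Compare 3 vs 1: take 1 from right. Merged: [1, 1]
Compare 3 vs 3: take 3 from left. Merged: [1, 1, 3]
Compare 10 vs 3: take 3 from right. Merged: [1, 1, 3, 3]
Compare 10 vs 7: take 7 from right. Merged: [1, 1, 3, 3, 7]
Compare 10 vs 11: take 10 from left. Merged: [1, 1, 3, 3, 7, 10]
Compare 16 vs 11: take 11 from right. Merged: [1, 1, 3, 3, 7, 10, 11]
Compare 16 vs 26: take 16 from left. Merged: [1, 1, 3, 3, 7, 10, 11, 16]
Compare 40 vs 26: take 26 from right. Merged: [1, 1, 3, 3, 7, 10, 11, 16, 26]
Compare 40 vs 36: take 36 from right. Merged: [1, 1, 3, 3, 7, 10, 11, 16, 26, 36]
Append remaining from left: [40]. Merged: [1, 1, 3, 3, 7, 10, 11, 16, 26, 36, 40]

Final merged array: [1, 1, 3, 3, 7, 10, 11, 16, 26, 36, 40]
Total comparisons: 10

The merged array is [1, 1, 3, 3, 7, 10, 11, 16, 26, 36, 40], requiring 10 comparisons. The merge step runs in O(n) time where n is the total number of elements.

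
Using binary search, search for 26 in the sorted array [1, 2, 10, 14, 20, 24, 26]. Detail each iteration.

Binary search for 26 in [1, 2, 10, 14, 20, 24, 26]:

lo=0, hi=6, mid=3, arr[mid]=14 -> 14 < 26, search right half
lo=4, hi=6, mid=5, arr[mid]=24 -> 24 < 26, search right half
lo=6, hi=6, mid=6, arr[mid]=26 -> Found target at index 6!

Binary search finds 26 at index 6 after 3 comparisons. The search repeatedly halves the search space by comparing with the middle element.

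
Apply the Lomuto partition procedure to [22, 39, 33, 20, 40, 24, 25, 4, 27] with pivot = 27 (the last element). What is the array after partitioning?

Lomuto partition with pivot = 27:

Initial array: [22, 39, 33, 20, 40, 24, 25, 4, 27]

arr[0]=22 <= 27: swap with position 0, array becomes [22, 39, 33, 20, 40, 24, 25, 4, 27]
arr[1]=39 > 27: no swap
arr[2]=33 > 27: no swap
arr[3]=20 <= 27: swap with position 1, array becomes [22, 20, 33, 39, 40, 24, 25, 4, 27]
arr[4]=40 > 27: no swap
arr[5]=24 <= 27: swap with position 2, array becomes [22, 20, 24, 39, 40, 33, 25, 4, 27]
arr[6]=25 <= 27: swap with position 3, array becomes [22, 20, 24, 25, 40, 33, 39, 4, 27]
arr[7]=4 <= 27: swap with position 4, array becomes [22, 20, 24, 25, 4, 33, 39, 40, 27]

Place pivot at position 5: [22, 20, 24, 25, 4, 27, 39, 40, 33]
Pivot position: 5

After partitioning with pivot 27, the array becomes [22, 20, 24, 25, 4, 27, 39, 40, 33]. The pivot is placed at index 5. All elements to the left of the pivot are <= 27, and all elements to the right are > 27.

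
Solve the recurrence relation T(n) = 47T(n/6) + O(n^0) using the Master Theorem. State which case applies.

Master Theorem for T(n) = 47T(n/6) + O(n^0):

a = 47, b = 6, c = 0
log_b(a) = log_6(47) = 2.1488

Case 1: c = 0 < log_6(47) = 2.1488
T(n) = O(n^(log_6 47))

For T(n) = 47T(n/6) + O(n^0): log_6(47) = 2.1488. This is Case 1 of the Master Theorem (c < log_b(a), work dominated by leaves), giving O(n^(log_6 47)).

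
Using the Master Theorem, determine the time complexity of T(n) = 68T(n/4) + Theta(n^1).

Master Theorem for T(n) = 68T(n/4) + O(n^1):

a = 68, b = 4, c = 1
log_b(a) = log_4(68) = 3.0437

Case 1: c = 1 < log_4(68) = 3.0437
T(n) = O(n^(log_4 68))

For T(n) = 68T(n/4) + O(n^1): log_4(68) = 3.0437. This is Case 1 of the Master Theorem (c < log_b(a), work dominated by leaves), giving O(n^(log_4 68)).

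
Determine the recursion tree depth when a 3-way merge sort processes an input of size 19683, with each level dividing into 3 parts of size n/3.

For divide and conquer with division factor 3:

Problem sizes at each level:
Level 0: 19683
Level 1: 6561
Level 2: 2187
Level 3: 729
Level 4: 243
Level 5: 81
Level 6: 27
Level 7: 9
Level 8: 3
Level 9: 1

The root is level 0 and the size-1 base case is level 9 (the tree spans levels 0 through 9, i.e. 10 levels counting the root), so the depth is the number of divisions: log_3(19683) = 9

The recursion tree depth is log_3(19683) = 9. At each level, the problem size is divided by 3, so it takes 9 divisions to reduce to a base case of size 1. The algorithm makes 3 recursive calls at each level.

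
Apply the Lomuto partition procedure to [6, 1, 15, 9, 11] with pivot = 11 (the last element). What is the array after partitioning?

Lomuto partition with pivot = 11:

Initial array: [6, 1, 15, 9, 11]

arr[0]=6 <= 11: swap with position 0, array becomes [6, 1, 15, 9, 11]
arr[1]=1 <= 11: swap with position 1, array becomes [6, 1, 15, 9, 11]
arr[2]=15 > 11: no swap
arr[3]=9 <= 11: swap with position 2, array becomes [6, 1, 9, 15, 11]

Place pivot at position 3: [6, 1, 9, 11, 15]
Pivot position: 3

After partitioning with pivot 11, the array becomes [6, 1, 9, 11, 15]. The pivot is placed at index 3. All elements to the left of the pivot are <= 11, and all elements to the right are > 11.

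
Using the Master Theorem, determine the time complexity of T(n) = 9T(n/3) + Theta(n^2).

Master Theorem for T(n) = 9T(n/3) + O(n^2):

a = 9, b = 3, c = 2
log_b(a) = log_3(9) = 2.0000

Case 2: c = 2 = log_3(9) = 2.0000
T(n) = O(n^2 log n) = O(n^2 log n)

For T(n) = 9T(n/3) + O(n^2): log_3(9) = 2.0000. This is Case 2 of the Master Theorem (c = log_b(a), equal work at all levels), giving O(n^2 log n).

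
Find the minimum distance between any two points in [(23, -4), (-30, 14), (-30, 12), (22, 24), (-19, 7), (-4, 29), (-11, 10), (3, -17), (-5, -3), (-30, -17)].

Computing all pairwise distances among 10 points:

d((23, -4), (-30, 14)) = 55.9732
d((23, -4), (-30, 12)) = 55.3624
d((23, -4), (22, 24)) = 28.0179
d((23, -4), (-19, 7)) = 43.4166
d((23, -4), (-4, 29)) = 42.638
d((23, -4), (-11, 10)) = 36.7696
d((23, -4), (3, -17)) = 23.8537
d((23, -4), (-5, -3)) = 28.0179
d((23, -4), (-30, -17)) = 54.5711
d((-30, 14), (-30, 12)) = 2.0 <-- minimum
d((-30, 14), (22, 24)) = 52.9528
d((-30, 14), (-19, 7)) = 13.0384
d((-30, 14), (-4, 29)) = 30.0167
d((-30, 14), (-11, 10)) = 19.4165
d((-30, 14), (3, -17)) = 45.2769
d((-30, 14), (-5, -3)) = 30.2324
d((-30, 14), (-30, -17)) = 31.0
d((-30, 12), (22, 24)) = 53.3667
d((-30, 12), (-19, 7)) = 12.083
d((-30, 12), (-4, 29)) = 31.0644
d((-30, 12), (-11, 10)) = 19.105
d((-30, 12), (3, -17)) = 43.9318
d((-30, 12), (-5, -3)) = 29.1548
d((-30, 12), (-30, -17)) = 29.0
d((22, 24), (-19, 7)) = 44.3847
d((22, 24), (-4, 29)) = 26.4764
d((22, 24), (-11, 10)) = 35.8469
d((22, 24), (3, -17)) = 45.1885
d((22, 24), (-5, -3)) = 38.1838
d((22, 24), (-30, -17)) = 66.2193
d((-19, 7), (-4, 29)) = 26.6271
d((-19, 7), (-11, 10)) = 8.544
d((-19, 7), (3, -17)) = 32.5576
d((-19, 7), (-5, -3)) = 17.2047
d((-19, 7), (-30, -17)) = 26.4008
d((-4, 29), (-11, 10)) = 20.2485
d((-4, 29), (3, -17)) = 46.5296
d((-4, 29), (-5, -3)) = 32.0156
d((-4, 29), (-30, -17)) = 52.8394
d((-11, 10), (3, -17)) = 30.4138
d((-11, 10), (-5, -3)) = 14.3178
d((-11, 10), (-30, -17)) = 33.0151
d((3, -17), (-5, -3)) = 16.1245
d((3, -17), (-30, -17)) = 33.0
d((-5, -3), (-30, -17)) = 28.6531

Closest pair: (-30, 14) and (-30, 12) with distance 2.0

The closest pair is (-30, 14) and (-30, 12) with Euclidean distance 2.0. For 10 points, brute-force pairwise comparison is shown above. For large n, the divide-and-conquer algorithm (sort by x, recurse on halves, check the dividing strip) achieves O(n log n).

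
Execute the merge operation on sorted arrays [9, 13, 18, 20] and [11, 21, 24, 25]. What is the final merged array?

Merging process:

Compare 9 vs 11: take 9 from left. Merged: [9]
Compare 13 vs 11: take 11 from right. Merged: [9, 11]
Compare 13 vs 21: take 13 from left. Merged: [9, 11, 13]
Compare 18 vs 21: take 18 from left. Merged: [9, 11, 13, 18]
Compare 20 vs 21: take 20 from left. Merged: [9, 11, 13, 18, 20]
Append remaining from right: [21, 24, 25]. Merged: [9, 11, 13, 18, 20, 21, 24, 25]

Final merged array: [9, 11, 13, 18, 20, 21, 24, 25]
Total comparisons: 5

The merged array is [9, 11, 13, 18, 20, 21, 24, 25], requiring 5 comparisons. The merge step runs in O(n) time where n is the total number of elements.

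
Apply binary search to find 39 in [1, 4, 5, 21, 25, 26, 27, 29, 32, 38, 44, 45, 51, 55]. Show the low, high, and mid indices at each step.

Binary search for 39 in [1, 4, 5, 21, 25, 26, 27, 29, 32, 38, 44, 45, 51, 55]:

lo=0, hi=13, mid=6, arr[mid]=27 -> 27 < 39, search right half
lo=7, hi=13, mid=10, arr[mid]=44 -> 44 > 39, search left half
lo=7, hi=9, mid=8, arr[mid]=32 -> 32 < 39, search right half
lo=9, hi=9, mid=9, arr[mid]=38 -> 38 < 39, search right half
lo=10 > hi=9, target 39 not found

Binary search determines that 39 is not in the array after 4 comparisons. The search space was exhausted without finding the target.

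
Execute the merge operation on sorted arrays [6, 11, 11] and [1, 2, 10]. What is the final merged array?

Merging process:

Compare 6 vs 1: take 1 from right. Merged: [1]
Compare 6 vs 2: take 2 from right. Merged: [1, 2]
Compare 6 vs 10: take 6 from left. Merged: [1, 2, 6]
Compare 11 vs 10: take 10 from right. Merged: [1, 2, 6, 10]
Append remaining from left: [11, 11]. Merged: [1, 2, 6, 10, 11, 11]

Final merged array: [1, 2, 6, 10, 11, 11]
Total comparisons: 4

The merged array is [1, 2, 6, 10, 11, 11], requiring 4 comparisons. The merge step runs in O(n) time where n is the total number of elements.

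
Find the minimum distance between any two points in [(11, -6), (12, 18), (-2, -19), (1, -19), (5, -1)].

Computing all pairwise distances among 5 points:

d((11, -6), (12, 18)) = 24.0208
d((11, -6), (-2, -19)) = 18.3848
d((11, -6), (1, -19)) = 16.4012
d((11, -6), (5, -1)) = 7.8102
d((12, 18), (-2, -19)) = 39.5601
d((12, 18), (1, -19)) = 38.6005
d((12, 18), (5, -1)) = 20.2485
d((-2, -19), (1, -19)) = 3.0 <-- minimum
d((-2, -19), (5, -1)) = 19.3132
d((1, -19), (5, -1)) = 18.4391

Closest pair: (-2, -19) and (1, -19) with distance 3.0

The closest pair is (-2, -19) and (1, -19) with Euclidean distance 3.0. For 5 points, brute-force pairwise comparison is shown above. For large n, the divide-and-conquer algorithm (sort by x, recurse on halves, check the dividing strip) achieves O(n log n).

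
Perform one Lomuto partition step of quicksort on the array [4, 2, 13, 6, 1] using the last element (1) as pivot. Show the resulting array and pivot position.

Lomuto partition with pivot = 1:

Initial array: [4, 2, 13, 6, 1]

arr[0]=4 > 1: no swap
arr[1]=2 > 1: no swap
arr[2]=13 > 1: no swap
arr[3]=6 > 1: no swap

Place pivot at position 0: [1, 2, 13, 6, 4]
Pivot position: 0

After partitioning with pivot 1, the array becomes [1, 2, 13, 6, 4]. The pivot is placed at index 0. All elements to the left of the pivot are <= 1, and all elements to the right are > 1.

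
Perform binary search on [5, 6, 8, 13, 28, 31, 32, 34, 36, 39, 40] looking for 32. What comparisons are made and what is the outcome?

Binary search for 32 in [5, 6, 8, 13, 28, 31, 32, 34, 36, 39, 40]:

lo=0, hi=10, mid=5, arr[mid]=31 -> 31 < 32, search right half
lo=6, hi=10, mid=8, arr[mid]=36 -> 36 > 32, search left half
lo=6, hi=7, mid=6, arr[mid]=32 -> Found target at index 6!

Binary search finds 32 at index 6 after 3 comparisons. The search repeatedly halves the search space by comparing with the middle element.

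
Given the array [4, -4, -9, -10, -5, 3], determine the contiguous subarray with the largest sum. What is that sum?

Using Kadane's algorithm on [4, -4, -9, -10, -5, 3]:

Scanning through the array:
Position 1 (value -4): max_ending_here = 0, max_so_far = 4
Position 2 (value -9): max_ending_here = -9, max_so_far = 4
Position 3 (value -10): max_ending_here = -10, max_so_far = 4
Position 4 (value -5): max_ending_here = -5, max_so_far = 4
Position 5 (value 3): max_ending_here = 3, max_so_far = 4

Maximum subarray: [4]
Maximum sum: 4

The maximum subarray is [4] with sum 4. This subarray runs from index 0 to index 0.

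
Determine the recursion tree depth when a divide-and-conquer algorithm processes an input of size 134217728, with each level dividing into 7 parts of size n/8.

For divide and conquer with division factor 8:

Problem sizes at each level:
Level 0: 134217728
Level 1: 16777216
Level 2: 2097152
Level 3: 262144
Level 4: 32768
Level 5: 4096
Level 6: 512
Level 7: 64
Level 8: 8
Level 9: 1

The root is level 0 and the size-1 base case is level 9 (the tree spans levels 0 through 9, i.e. 10 levels counting the root), so the depth is the number of divisions: log_8(134217728) = 9

The recursion tree depth is log_8(134217728) = 9. At each level, the problem size is divided by 8, so it takes 9 divisions to reduce to a base case of size 1. The algorithm makes 7 recursive calls at each level.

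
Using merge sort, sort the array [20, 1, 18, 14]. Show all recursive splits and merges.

Merge sort trace:

Split: [20, 1, 18, 14] -> [20, 1] and [18, 14]
  Split: [20, 1] -> [20] and [1]
  Merge: [20] + [1] -> [1, 20]
  Split: [18, 14] -> [18] and [14]
  Merge: [18] + [14] -> [14, 18]
Merge: [1, 20] + [14, 18] -> [1, 14, 18, 20]

Final sorted array: [1, 14, 18, 20]

The merge sort proceeds by recursively splitting the array and merging sorted halves.
After all merges, the sorted array is [1, 14, 18, 20].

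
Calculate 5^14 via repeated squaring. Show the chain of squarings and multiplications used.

Computing 5^14 by squaring (build up from 5^1; each line after the first costs one multiplication):

5^1 = 5
5^2 = (5^1)^2 = 5^2 = 25
5^3 = 5 * 5^2 = 5 * 25 = 125
5^6 = (5^3)^2 = 125^2 = 15625
5^7 = 5 * 5^6 = 5 * 15625 = 78125
5^14 = (5^7)^2 = 78125^2 = 6103515625

Result: 6103515625
Multiplications needed: 5 (5 lines after 5^1)

5^14 = 6103515625. Using exponentiation by squaring, this requires 5 multiplications. The key idea: if the exponent is even, square the half-power; if odd, multiply by the base once.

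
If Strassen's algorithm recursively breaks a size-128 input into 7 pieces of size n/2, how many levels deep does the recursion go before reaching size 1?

For divide and conquer with division factor 2:

Problem sizes at each level:
Level 0: 128
Level 1: 64
Level 2: 32
Level 3: 16
Level 4: 8
Level 5: 4
Level 6: 2
Level 7: 1

The root is level 0 and the size-1 base case is level 7 (the tree spans levels 0 through 7, i.e. 8 levels counting the root), so the depth is the number of divisions: log_2(128) = 7

The recursion tree depth is log_2(128) = 7. At each level, the problem size is divided by 2, so it takes 7 divisions to reduce to a base case of size 1. The algorithm makes 7 recursive calls at each level.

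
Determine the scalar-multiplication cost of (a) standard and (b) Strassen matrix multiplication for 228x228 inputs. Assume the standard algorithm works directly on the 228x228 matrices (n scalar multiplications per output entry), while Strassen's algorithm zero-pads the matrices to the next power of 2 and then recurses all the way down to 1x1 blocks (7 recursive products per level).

Matrix multiplication for 228x228 matrices:

Strassen's algorithm requires power-of-2 dimensions. Pad 228x228 to 256x256 (next power of 2).

Standard algorithm: 228^3 = 11852352 multiplications
Strassen's algorithm: 7^(log2(256)) = 7^8 = 5764801 multiplications
Savings: 11852352 - 5764801 = 6087551 multiplications

Standard: 11852352 multiplications (228^3). Strassen: 5764801 multiplications (7^8, after padding to 256x256). Strassen reduces 8 recursive multiplications to 7 at each level.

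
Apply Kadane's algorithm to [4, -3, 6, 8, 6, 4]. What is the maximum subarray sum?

Using Kadane's algorithm on [4, -3, 6, 8, 6, 4]:

Scanning through the array:
Position 1 (value -3): max_ending_here = 1, max_so_far = 4
Position 2 (value 6): max_ending_here = 7, max_so_far = 7
Position 3 (value 8): max_ending_here = 15, max_so_far = 15
Position 4 (value 6): max_ending_here = 21, max_so_far = 21
Position 5 (value 4): max_ending_here = 25, max_so_far = 25

Maximum subarray: [4, -3, 6, 8, 6, 4]
Maximum sum: 25

The maximum subarray is [4, -3, 6, 8, 6, 4] with sum 25. This subarray runs from index 0 to index 5.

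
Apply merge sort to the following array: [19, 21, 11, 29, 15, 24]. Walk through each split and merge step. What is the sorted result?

Merge sort trace:

Split: [19, 21, 11, 29, 15, 24] -> [19, 21, 11] and [29, 15, 24]
  Split: [19, 21, 11] -> [19] and [21, 11]
    Split: [21, 11] -> [21] and [11]
    Merge: [21] + [11] -> [11, 21]
  Merge: [19] + [11, 21] -> [11, 19, 21]
  Split: [29, 15, 24] -> [29] and [15, 24]
    Split: [15, 24] -> [15] and [24]
    Merge: [15] + [24] -> [15, 24]
  Merge: [29] + [15, 24] -> [15, 24, 29]
Merge: [11, 19, 21] + [15, 24, 29] -> [11, 15, 19, 21, 24, 29]

Final sorted array: [11, 15, 19, 21, 24, 29]

The merge sort proceeds by recursively splitting the array and merging sorted halves.
After all merges, the sorted array is [11, 15, 19, 21, 24, 29].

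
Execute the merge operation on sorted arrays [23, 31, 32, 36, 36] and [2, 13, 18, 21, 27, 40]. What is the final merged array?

Merging process:

Compare 23 vs 2: take 2 from right. Merged: [2]
Compare 23 vs 13: take 13 from right. Merged: [2, 13]
Compare 23 vs 18: take 18 from right. Merged: [2, 13, 18]
Compare 23 vs 21: take 21 from right. Merged: [2, 13, 18, 21]
Compare 23 vs 27: take 23 from left. Merged: [2, 13, 18, 21, 23]
Compare 31 vs 27: take 27 from right. Merged: [2, 13, 18, 21, 23, 27]
Compare 31 vs 40: take 31 from left. Merged: [2, 13, 18, 21, 23, 27, 31]
Compare 32 vs 40: take 32 from left. Merged: [2, 13, 18, 21, 23, 27, 31, 32]
Compare 36 vs 40: take 36 from left. Merged: [2, 13, 18, 21, 23, 27, 31, 32, 36]
Compare 36 vs 40: take 36 from left. Merged: [2, 13, 18, 21, 23, 27, 31, 32, 36, 36]
Append remaining from right: [40]. Merged: [2, 13, 18, 21, 23, 27, 31, 32, 36, 36, 40]

Final merged array: [2, 13, 18, 21, 23, 27, 31, 32, 36, 36, 40]
Total comparisons: 10

The merged array is [2, 13, 18, 21, 23, 27, 31, 32, 36, 36, 40], requiring 10 comparisons. The merge step runs in O(n) time where n is the total number of elements.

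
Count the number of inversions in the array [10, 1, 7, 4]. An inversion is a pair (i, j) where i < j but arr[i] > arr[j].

Finding inversions in [10, 1, 7, 4]:

(0, 1): arr[0]=10 > arr[1]=1
(0, 2): arr[0]=10 > arr[2]=7
(0, 3): arr[0]=10 > arr[3]=4
(2, 3): arr[2]=7 > arr[3]=4

Total inversions: 4

The array has 4 inversion(s): (0,1), (0,2), (0,3), (2,3). Each pair (i,j) satisfies i < j and arr[i] > arr[j].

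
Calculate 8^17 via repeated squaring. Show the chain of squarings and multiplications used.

Computing 8^17 by squaring (build up from 8^1; each line after the first costs one multiplication):

8^1 = 8
8^2 = (8^1)^2 = 8^2 = 64
8^4 = (8^2)^2 = 64^2 = 4096
8^8 = (8^4)^2 = 4096^2 = 16777216
8^16 = (8^8)^2 = 16777216^2 = 281474976710656
8^17 = 8 * 8^16 = 8 * 281474976710656 = 2251799813685248

Result: 2251799813685248
Multiplications needed: 5 (5 lines after 8^1)

8^17 = 2251799813685248. Using exponentiation by squaring, this requires 5 multiplications. The key idea: if the exponent is even, square the half-power; if odd, multiply by the base once.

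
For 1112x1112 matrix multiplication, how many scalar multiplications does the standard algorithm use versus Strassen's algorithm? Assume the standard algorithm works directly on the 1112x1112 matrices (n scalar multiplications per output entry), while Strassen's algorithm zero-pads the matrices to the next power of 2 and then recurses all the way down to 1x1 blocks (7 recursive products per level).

Matrix multiplication for 1112x1112 matrices:

Strassen's algorithm requires power-of-2 dimensions. Pad 1112x1112 to 2048x2048 (next power of 2).

Standard algorithm: 1112^3 = 1375036928 multiplications
Strassen's algorithm: 7^(log2(2048)) = 7^11 = 1977326743 multiplications
Difference: 1375036928 - 1977326743 = -602289815 (Strassen uses MORE here due to padding overhead — for small or just-over-power-of-2 n, padding can outweigh the per-level savings)

Standard: 1375036928 multiplications (1112^3). Strassen: 1977326743 multiplications (7^11, after padding to 2048x2048). Strassen reduces 8 recursive multiplications to 7 at each level.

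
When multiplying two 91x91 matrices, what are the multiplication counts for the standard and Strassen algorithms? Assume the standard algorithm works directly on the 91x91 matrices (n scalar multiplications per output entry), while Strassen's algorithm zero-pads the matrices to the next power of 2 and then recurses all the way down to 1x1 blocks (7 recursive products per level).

Matrix multiplication for 91x91 matrices:

Strassen's algorithm requires power-of-2 dimensions. Pad 91x91 to 128x128 (next power of 2).

Standard algorithm: 91^3 = 753571 multiplications
Strassen's algorithm: 7^(log2(128)) = 7^7 = 823543 multiplications
Difference: 753571 - 823543 = -69972 (Strassen uses MORE here due to padding overhead — for small or just-over-power-of-2 n, padding can outweigh the per-level savings)

Standard: 753571 multiplications (91^3). Strassen: 823543 multiplications (7^7, after padding to 128x128). Strassen reduces 8 recursive multiplications to 7 at each level.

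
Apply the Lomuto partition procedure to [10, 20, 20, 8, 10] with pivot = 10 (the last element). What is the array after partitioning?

Lomuto partition with pivot = 10:

Initial array: [10, 20, 20, 8, 10]

arr[0]=10 <= 10: swap with position 0, array becomes [10, 20, 20, 8, 10]
arr[1]=20 > 10: no swap
arr[2]=20 > 10: no swap
arr[3]=8 <= 10: swap with position 1, array becomes [10, 8, 20, 20, 10]

Place pivot at position 2: [10, 8, 10, 20, 20]
Pivot position: 2

After partitioning with pivot 10, the array becomes [10, 8, 10, 20, 20]. The pivot is placed at index 2. All elements to the left of the pivot are <= 10, and all elements to the right are > 10.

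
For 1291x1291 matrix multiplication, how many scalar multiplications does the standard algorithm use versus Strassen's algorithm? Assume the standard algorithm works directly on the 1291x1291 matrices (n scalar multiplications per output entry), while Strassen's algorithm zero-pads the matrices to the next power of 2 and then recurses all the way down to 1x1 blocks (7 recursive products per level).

Matrix multiplication for 1291x1291 matrices:

Strassen's algorithm requires power-of-2 dimensions. Pad 1291x1291 to 2048x2048 (next power of 2).

Standard algorithm: 1291^3 = 2151685171 multiplications
Strassen's algorithm: 7^(log2(2048)) = 7^11 = 1977326743 multiplications
Savings: 2151685171 - 1977326743 = 174358428 multiplications

Standard: 2151685171 multiplications (1291^3). Strassen: 1977326743 multiplications (7^11, after padding to 2048x2048). Strassen reduces 8 recursive multiplications to 7 at each level.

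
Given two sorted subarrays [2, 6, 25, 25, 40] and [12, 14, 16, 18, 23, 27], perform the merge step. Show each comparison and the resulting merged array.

Merging process:

Compare 2 vs 12: take 2 from left. Merged: [2]
Compare 6 vs 12: take 6 from left. Merged: [2, 6]
Compare 25 vs 12: take 12 from right. Merged: [2, 6, 12]
Compare 25 vs 14: take 14 from right. Merged: [2, 6, 12, 14]
Compare 25 vs 16: take 16 from right. Merged: [2, 6, 12, 14, 16]
Compare 25 vs 18: take 18 from right. Merged: [2, 6, 12, 14, 16, 18]
Compare 25 vs 23: take 23 from right. Merged: [2, 6, 12, 14, 16, 18, 23]
Compare 25 vs 27: take 25 from left. Merged: [2, 6, 12, 14, 16, 18, 23, 25]
Compare 25 vs 27: take 25 from left. Merged: [2, 6, 12, 14, 16, 18, 23, 25, 25]
Compare 40 vs 27: take 27 from right. Merged: [2, 6, 12, 14, 16, 18, 23, 25, 25, 27]
Append remaining from left: [40]. Merged: [2, 6, 12, 14, 16, 18, 23, 25, 25, 27, 40]

Final merged array: [2, 6, 12, 14, 16, 18, 23, 25, 25, 27, 40]
Total comparisons: 10

The merged array is [2, 6, 12, 14, 16, 18, 23, 25, 25, 27, 40], requiring 10 comparisons. The merge step runs in O(n) time where n is the total number of elements.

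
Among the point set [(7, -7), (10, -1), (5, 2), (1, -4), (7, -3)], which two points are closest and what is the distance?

Computing all pairwise distances among 5 points:

d((7, -7), (10, -1)) = 6.7082
d((7, -7), (5, 2)) = 9.2195
d((7, -7), (1, -4)) = 6.7082
d((7, -7), (7, -3)) = 4.0
d((10, -1), (5, 2)) = 5.831
d((10, -1), (1, -4)) = 9.4868
d((10, -1), (7, -3)) = 3.6056 <-- minimum
d((5, 2), (1, -4)) = 7.2111
d((5, 2), (7, -3)) = 5.3852
d((1, -4), (7, -3)) = 6.0828

Closest pair: (10, -1) and (7, -3) with distance 3.6056

The closest pair is (10, -1) and (7, -3) with Euclidean distance 3.6056. For 5 points, brute-force pairwise comparison is shown above. For large n, the divide-and-conquer algorithm (sort by x, recurse on halves, check the dividing strip) achieves O(n log n).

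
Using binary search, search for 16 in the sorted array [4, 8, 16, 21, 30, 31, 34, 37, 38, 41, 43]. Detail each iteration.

Binary search for 16 in [4, 8, 16, 21, 30, 31, 34, 37, 38, 41, 43]:

lo=0, hi=10, mid=5, arr[mid]=31 -> 31 > 16, search left half
lo=0, hi=4, mid=2, arr[mid]=16 -> Found target at index 2!

Binary search finds 16 at index 2 after 2 comparisons. The search repeatedly halves the search space by comparing with the middle element.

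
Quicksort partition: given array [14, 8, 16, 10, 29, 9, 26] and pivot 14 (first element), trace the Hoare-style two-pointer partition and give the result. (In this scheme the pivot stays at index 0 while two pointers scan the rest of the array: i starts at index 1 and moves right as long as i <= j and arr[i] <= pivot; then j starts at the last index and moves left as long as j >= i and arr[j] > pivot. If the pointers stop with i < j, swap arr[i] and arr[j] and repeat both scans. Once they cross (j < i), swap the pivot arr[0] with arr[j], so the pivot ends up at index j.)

Hoare-style two-pointer partition with pivot = 14:

Initial array: [14, 8, 16, 10, 29, 9, 26]

Pointers start at i = 1, j = 6.
i stops at index 2 (arr[2]=16 > 14), j stops at index 5 (arr[5]=9 <= 14): swap arr[2] and arr[5], array becomes [14, 8, 9, 10, 29, 16, 26]
i ends at 4, j ends at 3: the pointers have crossed (j < i), so scanning stops.

Swap pivot arr[0] with arr[3] to place pivot at position 3: [10, 8, 9, 14, 29, 16, 26]
Pivot position: 3

After partitioning with pivot 14, the array becomes [10, 8, 9, 14, 29, 16, 26]. The pivot is placed at index 3. All elements to the left of the pivot are <= 14, and all elements to the right are > 14.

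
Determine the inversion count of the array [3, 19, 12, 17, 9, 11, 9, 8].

Finding inversions in [3, 19, 12, 17, 9, 11, 9, 8]:

(1, 2): arr[1]=19 > arr[2]=12
(1, 3): arr[1]=19 > arr[3]=17
(1, 4): arr[1]=19 > arr[4]=9
(1, 5): arr[1]=19 > arr[5]=11
(1, 6): arr[1]=19 > arr[6]=9
(1, 7): arr[1]=19 > arr[7]=8
(2, 4): arr[2]=12 > arr[4]=9
(2, 5): arr[2]=12 > arr[5]=11
(2, 6): arr[2]=12 > arr[6]=9
(2, 7): arr[2]=12 > arr[7]=8
(3, 4): arr[3]=17 > arr[4]=9
(3, 5): arr[3]=17 > arr[5]=11
(3, 6): arr[3]=17 > arr[6]=9
(3, 7): arr[3]=17 > arr[7]=8
(4, 7): arr[4]=9 > arr[7]=8
(5, 6): arr[5]=11 > arr[6]=9
(5, 7): arr[5]=11 > arr[7]=8
(6, 7): arr[6]=9 > arr[7]=8

Total inversions: 18

The array has 18 inversion(s): (1,2), (1,3), (1,4), (1,5), (1,6), (1,7), (2,4), (2,5), (2,6), (2,7), (3,4), (3,5), (3,6), (3,7), (4,7), (5,6), (5,7), (6,7). Each pair (i,j) satisfies i < j and arr[i] > arr[j].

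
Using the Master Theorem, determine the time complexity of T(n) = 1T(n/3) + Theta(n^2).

Master Theorem for T(n) = 1T(n/3) + O(n^2):

a = 1, b = 3, c = 2
log_b(a) = log_3(1) = 0.0000

Case 3: c = 2 > log_3(1) = 0.0000
T(n) = O(n^2) = O(n^2)

For T(n) = 1T(n/3) + O(n^2): log_3(1) = 0.0000. This is Case 3 of the Master Theorem (c > log_b(a), work dominated by root), giving O(n^2).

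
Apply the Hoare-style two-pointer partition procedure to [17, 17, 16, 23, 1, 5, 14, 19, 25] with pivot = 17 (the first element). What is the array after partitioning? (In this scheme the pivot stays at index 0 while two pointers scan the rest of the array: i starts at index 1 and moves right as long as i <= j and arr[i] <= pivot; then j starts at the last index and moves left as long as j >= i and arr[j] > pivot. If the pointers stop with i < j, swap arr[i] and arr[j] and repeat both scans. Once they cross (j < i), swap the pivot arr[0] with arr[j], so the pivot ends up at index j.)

Hoare-style two-pointer partition with pivot = 17:

Initial array: [17, 17, 16, 23, 1, 5, 14, 19, 25]

Pointers start at i = 1, j = 8.
i stops at index 3 (arr[3]=23 > 17), j stops at index 6 (arr[6]=14 <= 17): swap arr[3] and arr[6], array becomes [17, 17, 16, 14, 1, 5, 23, 19, 25]
i ends at 6, j ends at 5: the pointers have crossed (j < i), so scanning stops.

Swap pivot arr[0] with arr[5] to place pivot at position 5: [5, 17, 16, 14, 1, 17, 23, 19, 25]
Pivot position: 5

After partitioning with pivot 17, the array becomes [5, 17, 16, 14, 1, 17, 23, 19, 25]. The pivot is placed at index 5. All elements to the left of the pivot are <= 17, and all elements to the right are > 17.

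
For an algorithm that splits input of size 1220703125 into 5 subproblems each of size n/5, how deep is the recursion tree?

For divide and conquer with division factor 5:

Problem sizes at each level:
Level 0: 1220703125
Level 1: 244140625
Level 2: 48828125
Level 3: 9765625
Level 4: 1953125
Level 5: 390625
Level 6: 78125
Level 7: 15625
Level 8: 3125
Level 9: 625
Level 10: 125
Level 11: 25
Level 12: 5
Level 13: 1

The root is level 0 and the size-1 base case is level 13 (the tree spans levels 0 through 13, i.e. 14 levels counting the root), so the depth is the number of divisions: log_5(1220703125) = 13

The recursion tree depth is log_5(1220703125) = 13. At each level, the problem size is divided by 5, so it takes 13 divisions to reduce to a base case of size 1. The algorithm makes 5 recursive calls at each level.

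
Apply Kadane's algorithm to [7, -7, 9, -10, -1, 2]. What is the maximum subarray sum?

Using Kadane's algorithm on [7, -7, 9, -10, -1, 2]:

Scanning through the array:
Position 1 (value -7): max_ending_here = 0, max_so_far = 7
Position 2 (value 9): max_ending_here = 9, max_so_far = 9
Position 3 (value -10): max_ending_here = -1, max_so_far = 9
Position 4 (value -1): max_ending_here = -1, max_so_far = 9
Position 5 (value 2): max_ending_here = 2, max_so_far = 9

Maximum subarray: [7, -7, 9]
Maximum sum: 9

The maximum subarray is [7, -7, 9] with sum 9. This subarray runs from index 0 to index 2.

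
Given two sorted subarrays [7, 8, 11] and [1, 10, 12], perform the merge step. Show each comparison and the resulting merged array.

Merging process:

Compare 7 vs 1: take 1 from right. Merged: [1]
Compare 7 vs 10: take 7 from left. Merged: [1, 7]
Compare 8 vs 10: take 8 from left. Merged: [1, 7, 8]
Compare 11 vs 10: take 10 from right. Merged: [1, 7, 8, 10]
Compare 11 vs 12: take 11 from left. Merged: [1, 7, 8, 10, 11]
Append remaining from right: [12]. Merged: [1, 7, 8, 10, 11, 12]

Final merged array: [1, 7, 8, 10, 11, 12]
Total comparisons: 5

The merged array is [1, 7, 8, 10, 11, 12], requiring 5 comparisons. The merge step runs in O(n) time where n is the total number of elements.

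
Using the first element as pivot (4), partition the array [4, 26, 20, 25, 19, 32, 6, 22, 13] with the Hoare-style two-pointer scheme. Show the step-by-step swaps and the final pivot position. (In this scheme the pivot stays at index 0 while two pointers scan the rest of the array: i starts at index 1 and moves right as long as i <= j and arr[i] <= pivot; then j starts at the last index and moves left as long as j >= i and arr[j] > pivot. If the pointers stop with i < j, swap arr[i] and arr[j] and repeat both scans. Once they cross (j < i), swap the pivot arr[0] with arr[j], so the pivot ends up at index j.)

Hoare-style two-pointer partition with pivot = 4:

Initial array: [4, 26, 20, 25, 19, 32, 6, 22, 13]

Pointers start at i = 1, j = 8.
i ends at 1, j ends at 0: the pointers have crossed (j < i), so scanning stops.

j = 0, so swapping arr[0] with arr[j] leaves the pivot at position 0: [4, 26, 20, 25, 19, 32, 6, 22, 13]
Pivot position: 0

After partitioning with pivot 4, the array becomes [4, 26, 20, 25, 19, 32, 6, 22, 13]. The pivot is placed at index 0. All elements to the left of the pivot are <= 4, and all elements to the right are > 4.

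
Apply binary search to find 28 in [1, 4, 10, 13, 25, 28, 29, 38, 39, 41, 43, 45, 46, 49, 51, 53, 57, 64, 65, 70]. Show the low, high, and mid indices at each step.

Binary search for 28 in [1, 4, 10, 13, 25, 28, 29, 38, 39, 41, 43, 45, 46, 49, 51, 53, 57, 64, 65, 70]:

lo=0, hi=19, mid=9, arr[mid]=41 -> 41 > 28, search left half
lo=0, hi=8, mid=4, arr[mid]=25 -> 25 < 28, search right half
lo=5, hi=8, mid=6, arr[mid]=29 -> 29 > 28, search left half
lo=5, hi=5, mid=5, arr[mid]=28 -> Found target at index 5!

Binary search finds 28 at index 5 after 4 comparisons. The search repeatedly halves the search space by comparing with the middle element.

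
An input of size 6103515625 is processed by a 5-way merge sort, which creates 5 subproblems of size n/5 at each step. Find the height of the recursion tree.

For divide and conquer with division factor 5:

Problem sizes at each level:
Level 0: 6103515625
Level 1: 1220703125
Level 2: 244140625
Level 3: 48828125
Level 4: 9765625
Level 5: 1953125
Level 6: 390625
Level 7: 78125
Level 8: 15625
Level 9: 3125
Level 10: 625
Level 11: 125
Level 12: 25
Level 13: 5
Level 14: 1

The root is level 0 and the size-1 base case is level 14 (the tree spans levels 0 through 14, i.e. 15 levels counting the root), so the depth is the number of divisions: log_5(6103515625) = 14

The recursion tree depth is log_5(6103515625) = 14. At each level, the problem size is divided by 5, so it takes 14 divisions to reduce to a base case of size 1. The algorithm makes 5 recursive calls at each level.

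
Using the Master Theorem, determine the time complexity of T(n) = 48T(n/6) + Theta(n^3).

Master Theorem for T(n) = 48T(n/6) + O(n^3):

a = 48, b = 6, c = 3
log_b(a) = log_6(48) = 2.1606

Case 3: c = 3 > log_6(48) = 2.1606
T(n) = O(n^3) = O(n^3)

For T(n) = 48T(n/6) + O(n^3): log_6(48) = 2.1606. This is Case 3 of the Master Theorem (c > log_b(a), work dominated by root), giving O(n^3).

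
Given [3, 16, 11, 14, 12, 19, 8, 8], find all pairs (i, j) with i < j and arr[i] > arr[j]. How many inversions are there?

Finding inversions in [3, 16, 11, 14, 12, 19, 8, 8]:

(1, 2): arr[1]=16 > arr[2]=11
(1, 3): arr[1]=16 > arr[3]=14
(1, 4): arr[1]=16 > arr[4]=12
(1, 6): arr[1]=16 > arr[6]=8
(1, 7): arr[1]=16 > arr[7]=8
(2, 6): arr[2]=11 > arr[6]=8
(2, 7): arr[2]=11 > arr[7]=8
(3, 4): arr[3]=14 > arr[4]=12
(3, 6): arr[3]=14 > arr[6]=8
(3, 7): arr[3]=14 > arr[7]=8
(4, 6): arr[4]=12 > arr[6]=8
(4, 7): arr[4]=12 > arr[7]=8
(5, 6): arr[5]=19 > arr[6]=8
(5, 7): arr[5]=19 > arr[7]=8

Total inversions: 14

The array has 14 inversion(s): (1,2), (1,3), (1,4), (1,6), (1,7), (2,6), (2,7), (3,4), (3,6), (3,7), (4,6), (4,7), (5,6), (5,7). Each pair (i,j) satisfies i < j and arr[i] > arr[j].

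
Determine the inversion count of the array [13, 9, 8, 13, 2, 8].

Finding inversions in [13, 9, 8, 13, 2, 8]:

(0, 1): arr[0]=13 > arr[1]=9
(0, 2): arr[0]=13 > arr[2]=8
(0, 4): arr[0]=13 > arr[4]=2
(0, 5): arr[0]=13 > arr[5]=8
(1, 2): arr[1]=9 > arr[2]=8
(1, 4): arr[1]=9 > arr[4]=2
(1, 5): arr[1]=9 > arr[5]=8
(2, 4): arr[2]=8 > arr[4]=2
(3, 4): arr[3]=13 > arr[4]=2
(3, 5): arr[3]=13 > arr[5]=8

Total inversions: 10

The array has 10 inversion(s): (0,1), (0,2), (0,4), (0,5), (1,2), (1,4), (1,5), (2,4), (3,4), (3,5). Each pair (i,j) satisfies i < j and arr[i] > arr[j].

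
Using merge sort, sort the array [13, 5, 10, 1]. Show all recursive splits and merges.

Merge sort trace:

Split: [13, 5, 10, 1] -> [13, 5] and [10, 1]
  Split: [13, 5] -> [13] and [5]
  Merge: [13] + [5] -> [5, 13]
  Split: [10, 1] -> [10] and [1]
  Merge: [10] + [1] -> [1, 10]
Merge: [5, 13] + [1, 10] -> [1, 5, 10, 13]

Final sorted array: [1, 5, 10, 13]

The merge sort proceeds by recursively splitting the array and merging sorted halves.
After all merges, the sorted array is [1, 5, 10, 13].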